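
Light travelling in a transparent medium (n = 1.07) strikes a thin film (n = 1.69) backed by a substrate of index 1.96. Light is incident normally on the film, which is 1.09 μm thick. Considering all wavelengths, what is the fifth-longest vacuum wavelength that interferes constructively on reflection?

737 nm

At the upper boundary (n = 1.07 to n = 1.69) the reflected ray undergoes a half-wave phase shift.
Ray reflecting at the bottom interface goes from n = 1.69 toward n = 1.96: a half-wave phase shift.
The two reflections carry the same phase change, so no net offset.
So the condition for constructive reflection is 2 n t = m λ.
λ = 2 n t / m. The fifth-longest wavelength is m = 5: λ = 2 × 1.69 × 1090 / 5.00 = 737 nm.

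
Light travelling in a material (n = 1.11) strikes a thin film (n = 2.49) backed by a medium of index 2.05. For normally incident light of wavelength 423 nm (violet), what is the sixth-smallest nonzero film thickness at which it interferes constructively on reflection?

Top surface (1.11 → 2.49): reflection off a higher-index medium gives a half-wave phase shift.
Ray reflecting at the bottom interface goes from n = 2.49 toward n = 2.05: no phase shift.
The two reflections differ by half a wavelength.
So the condition for constructive reflection is 2 n t = (m + ½) λ.
The sixth-smallest nonzero thickness corresponds to m = 5: t = (m + ½) λ / (2 n) = 5.50 × 423 / (2 × 2.49) = 467 nm.

467 nm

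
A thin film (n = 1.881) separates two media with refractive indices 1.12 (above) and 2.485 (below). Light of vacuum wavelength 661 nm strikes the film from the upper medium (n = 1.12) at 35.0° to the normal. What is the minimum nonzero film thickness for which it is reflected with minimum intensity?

Top surface (1.12 → 1.881): reflection off a higher-index medium gives a half-wave phase shift.
Ray reflecting at the bottom interface goes from n = 1.881 toward n = 2.485: a half-wave phase shift.
Net: no relative phase inversion (both shifts match).
So the condition for destructive reflection is 2 n t cos θ_r = (m + ½) λ.
Snell's law: 1.12 sin 35.0° = 1.881 sin θ_r → sin θ_r = 0.342, cos θ_r = 0.940.
Minimum at m = 0: t = λ / (4 n cos θ_r) = 661 / (4 × 1.881 × 0.940) = 93.5 nm.

93.5 nm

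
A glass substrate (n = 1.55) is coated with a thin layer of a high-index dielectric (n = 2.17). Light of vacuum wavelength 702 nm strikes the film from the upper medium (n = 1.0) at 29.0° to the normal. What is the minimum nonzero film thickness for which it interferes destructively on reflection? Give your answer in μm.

0.166 μm

Top surface (1.0 → 2.17): reflection off a higher-index medium gives a half-wave phase shift.
At the lower boundary (n = 2.17 to n = 1.55) the reflected ray undergoes no phase shift.
Net: one phase inversion between the two reflected rays.
For minimum reflection here: 2 n t cos θ_r = m λ.
Snell's law: 1.0 sin 29.0° = 2.17 sin θ_r → sin θ_r = 0.223, cos θ_r = 0.975.
Minimum nonzero at m = 1: t = λ / (2 n cos θ_r) = 702 / (2 × 2.17 × 0.975) = 166 nm.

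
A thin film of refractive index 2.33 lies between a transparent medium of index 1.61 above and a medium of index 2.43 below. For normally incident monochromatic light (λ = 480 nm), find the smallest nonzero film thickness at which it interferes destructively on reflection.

Top surface (1.61 → 2.33): reflection off a higher-index medium gives a half-wave phase shift.
At the lower boundary (n = 2.33 to n = 2.43) the reflected ray undergoes a half-wave phase shift.
Zero or two π shifts → no net half-wave offset.
For minimum reflection here: 2 n t = (m + ½) λ.
Minimum at m = 0: t = λ / (4 n) = 480 / (4 × 2.33) = 51.5 nm.

51.5 nm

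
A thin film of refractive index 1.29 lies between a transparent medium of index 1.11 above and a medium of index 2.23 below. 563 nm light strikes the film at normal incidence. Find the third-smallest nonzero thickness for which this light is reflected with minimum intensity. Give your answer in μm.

0.546 μm

Ray reflecting at the top interface goes from n = 1.11 toward n = 1.29: a half-wave phase shift.
Bottom surface (1.29 → 2.23): reflection off a higher-index medium gives a half-wave phase shift.
Zero or two π shifts → no net half-wave offset.
With no net inversion, destructive interference in reflection requires 2 n t = (m + ½) λ.
The third-smallest nonzero thickness corresponds to m = 2: t = (m + ½) λ / (2 n) = 2.50 × 563 / (2 × 1.29) = 546 nm.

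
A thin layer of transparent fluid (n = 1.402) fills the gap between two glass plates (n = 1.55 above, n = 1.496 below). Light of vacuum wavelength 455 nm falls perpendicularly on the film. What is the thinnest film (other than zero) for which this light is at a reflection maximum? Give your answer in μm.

At the upper boundary (n = 1.55 to n = 1.402) the reflected ray undergoes no phase shift.
At the lower boundary (n = 1.402 to n = 1.496) the reflected ray undergoes a half-wave phase shift.
The two reflections differ by half a wavelength.
For bright reflection here: 2 n t = (m + ½) λ.
Minimum at m = 0: t = λ / (4 n) = 455 / (4 × 1.402) = 81.1 nm.

0.0811 μm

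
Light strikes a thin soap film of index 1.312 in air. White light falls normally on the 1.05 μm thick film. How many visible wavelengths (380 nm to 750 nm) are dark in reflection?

Top surface (1.0 → 1.312): reflection off a higher-index medium gives a half-wave phase shift.
Bottom surface (1.312 → 1.0): reflection off a lower-index medium gives no phase shift.
Exactly one π shift → a net half-wave offset.
So the condition for destructive reflection is 2 n t = m λ.
λ = 2 n t / m = 2755 / m nm.
m=3: 918 nm (IR); m=4: 689 nm (visible); m=5: 551 nm (visible); m=6: 459 nm (visible); m=7: 394 nm (visible); m=8: 344 nm (UV).

4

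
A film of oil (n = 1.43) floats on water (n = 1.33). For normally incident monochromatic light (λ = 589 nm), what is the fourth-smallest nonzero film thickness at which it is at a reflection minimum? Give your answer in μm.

At the upper boundary (n = 1.0 to n = 1.43) the reflected ray undergoes a half-wave phase shift.
At the lower boundary (n = 1.43 to n = 1.33) the reflected ray undergoes no phase shift.
The two reflections differ by half a wavelength.
For minimum reflection here: 2 n t = m λ.
The fourth-smallest nonzero thickness corresponds to m = 4: t = m λ / (2 n) = 4.00 × 589 / (2 × 1.43) = 824 nm.

0.824 μm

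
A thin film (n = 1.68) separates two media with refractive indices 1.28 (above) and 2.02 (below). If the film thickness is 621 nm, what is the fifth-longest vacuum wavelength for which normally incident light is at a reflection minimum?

At the upper boundary (n = 1.28 to n = 1.68) the reflected ray undergoes a half-wave phase shift.
At the lower boundary (n = 1.68 to n = 2.02) the reflected ray undergoes a half-wave phase shift.
The two reflections carry the same phase change, so no net offset.
For weak reflection here: 2 n t = (m + ½) λ.
λ = 2 n t / (m + ½). The fifth-longest wavelength is m = 4: λ = 2 × 1.68 × 621 / 4.50 = 464 nm.

464 nm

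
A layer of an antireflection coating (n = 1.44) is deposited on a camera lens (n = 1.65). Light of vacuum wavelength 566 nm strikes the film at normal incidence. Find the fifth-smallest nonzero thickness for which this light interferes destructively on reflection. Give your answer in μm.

0.884 μm

Ray reflecting at the top interface goes from n = 1.0 toward n = 1.44: a half-wave phase shift.
Bottom surface (1.44 → 1.65): reflection off a higher-index medium gives a half-wave phase shift.
The two reflections carry the same phase change, so no net offset.
With no net inversion, destructive interference in reflection requires 2 n t = (m + ½) λ.
The fifth-smallest nonzero thickness corresponds to m = 4: t = (m + ½) λ / (2 n) = 4.50 × 566 / (2 × 1.44) = 884 nm.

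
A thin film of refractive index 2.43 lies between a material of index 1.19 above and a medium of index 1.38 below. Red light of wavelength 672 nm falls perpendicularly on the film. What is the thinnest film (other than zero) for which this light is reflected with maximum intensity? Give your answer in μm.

At the upper boundary (n = 1.19 to n = 2.43) the reflected ray undergoes a half-wave phase shift.
Bottom surface (2.43 → 1.38): reflection off a lower-index medium gives no phase shift.
Exactly one π shift → a net half-wave offset.
With one net inversion, constructive interference in reflection requires 2 n t = (m + ½) λ.
Minimum at m = 0: t = λ / (4 n) = 672 / (4 × 2.43) = 69.1 nm.

0.0691 μm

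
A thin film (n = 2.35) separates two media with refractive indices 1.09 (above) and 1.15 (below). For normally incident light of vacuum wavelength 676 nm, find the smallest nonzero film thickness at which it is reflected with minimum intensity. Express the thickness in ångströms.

Ray reflecting at the top interface goes from n = 1.09 toward n = 2.35: a half-wave phase shift.
At the lower boundary (n = 2.35 to n = 1.15) the reflected ray undergoes no phase shift.
The two reflections differ by half a wavelength.
So the condition for destructive reflection is 2 n t = m λ.
Minimum nonzero at m = 1: t = λ / (2 n) = 676 / (2 × 2.35) = 144 nm.

1438 Å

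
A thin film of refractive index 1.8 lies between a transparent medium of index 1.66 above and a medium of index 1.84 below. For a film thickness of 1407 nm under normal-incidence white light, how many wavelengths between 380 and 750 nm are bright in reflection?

Ray reflecting at the top interface goes from n = 1.66 toward n = 1.8: a half-wave phase shift.
Bottom surface (1.8 → 1.84): reflection off a higher-index medium gives a half-wave phase shift.
The two reflections carry the same phase change, so no net offset.
For maximum reflection here: 2 n t = m λ.
λ = 2 n t / m = 5065 / m nm.
m=6: 844 nm (IR); m=7: 724 nm (visible); m=8: 633 nm (visible); m=9: 563 nm (visible); m=10: 507 nm (visible); m=11: 460 nm (visible); m=12: 422 nm (visible); m=13: 390 nm (visible); m=14: 362 nm (UV).

7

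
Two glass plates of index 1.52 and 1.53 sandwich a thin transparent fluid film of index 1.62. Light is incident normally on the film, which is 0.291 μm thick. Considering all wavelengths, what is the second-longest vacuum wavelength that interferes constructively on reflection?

629 nm

Ray reflecting at the top interface goes from n = 1.52 toward n = 1.62: a half-wave phase shift.
At the lower boundary (n = 1.62 to n = 1.53) the reflected ray undergoes no phase shift.
Exactly one π shift → a net half-wave offset.
With one net inversion, constructive interference in reflection requires 2 n t = (m + ½) λ.
λ = 2 n t / (m + ½). The second-longest wavelength is m = 1: λ = 2 × 1.62 × 291 / 1.50 = 629 nm.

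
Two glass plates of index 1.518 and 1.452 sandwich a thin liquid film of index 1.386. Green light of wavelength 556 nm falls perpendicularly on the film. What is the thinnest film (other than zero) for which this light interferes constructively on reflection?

100 nm

Ray reflecting at the top interface goes from n = 1.518 toward n = 1.386: no phase shift.
Bottom surface (1.386 → 1.452): reflection off a higher-index medium gives a half-wave phase shift.
Net: one phase inversion between the two reflected rays.
For maximum reflection here: 2 n t = (m + ½) λ.
Minimum at m = 0: t = λ / (4 n) = 556 / (4 × 1.386) = 100 nm.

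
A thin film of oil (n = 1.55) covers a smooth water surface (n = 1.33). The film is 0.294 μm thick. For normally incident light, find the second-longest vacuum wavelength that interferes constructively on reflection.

Ray reflecting at the top interface goes from n = 1.0 toward n = 1.55: a half-wave phase shift.
Ray reflecting at the bottom interface goes from n = 1.55 toward n = 1.33: no phase shift.
The two reflections differ by half a wavelength.
For strong reflection here: 2 n t = (m + ½) λ.
λ = 2 n t / (m + ½). The second-longest wavelength is m = 1: λ = 2 × 1.55 × 294 / 1.50 = 608 nm.

608 nm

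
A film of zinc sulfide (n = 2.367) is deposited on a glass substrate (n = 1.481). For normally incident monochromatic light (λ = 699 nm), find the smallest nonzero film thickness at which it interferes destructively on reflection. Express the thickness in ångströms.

1477 Å

Top surface (1.0 → 2.367): reflection off a higher-index medium gives a half-wave phase shift.
At the lower boundary (n = 2.367 to n = 1.481) the reflected ray undergoes no phase shift.
The two reflections differ by half a wavelength.
So the condition for destructive reflection is 2 n t = m λ.
Minimum nonzero at m = 1: t = λ / (2 n) = 699 / (2 × 2.367) = 148 nm.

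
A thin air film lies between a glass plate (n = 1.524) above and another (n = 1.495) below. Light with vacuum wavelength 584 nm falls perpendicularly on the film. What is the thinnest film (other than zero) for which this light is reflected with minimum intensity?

292 nm

Top surface (1.524 → 1.0): reflection off a lower-index medium gives no phase shift.
At the lower boundary (n = 1.0 to n = 1.495) the reflected ray undergoes a half-wave phase shift.
Net: one phase inversion between the two reflected rays.
For weak reflection here: 2 n t = m λ.
Minimum nonzero at m = 1: t = λ / (2 n) = 584 / (2 × 1.0) = 292 nm.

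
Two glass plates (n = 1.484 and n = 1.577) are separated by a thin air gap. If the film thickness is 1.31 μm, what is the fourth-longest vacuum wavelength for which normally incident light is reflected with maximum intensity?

Ray reflecting at the top interface goes from n = 1.484 toward n = 1.0: no phase shift.
Bottom surface (1.0 → 1.577): reflection off a higher-index medium gives a half-wave phase shift.
Exactly one π shift → a net half-wave offset.
For strong reflection here: 2 n t = (m + ½) λ.
λ = 2 n t / (m + ½). The fourth-longest wavelength is m = 3: λ = 2 × 1.0 × 1310 / 3.50 = 749 nm.

749 nm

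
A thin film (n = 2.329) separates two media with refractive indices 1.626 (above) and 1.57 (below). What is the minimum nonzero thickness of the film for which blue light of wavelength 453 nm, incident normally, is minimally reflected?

97.3 nm

Ray reflecting at the top interface goes from n = 1.626 toward n = 2.329: a half-wave phase shift.
At the lower boundary (n = 2.329 to n = 1.57) the reflected ray undergoes no phase shift.
The two reflections differ by half a wavelength.
With one net inversion, destructive interference in reflection requires 2 n t = m λ.
Minimum nonzero at m = 1: t = λ / (2 n) = 453 / (2 × 2.329) = 97.3 nm.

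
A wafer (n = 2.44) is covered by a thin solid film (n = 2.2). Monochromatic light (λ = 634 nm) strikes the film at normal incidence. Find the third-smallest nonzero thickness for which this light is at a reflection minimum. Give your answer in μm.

0.360 μm

Ray reflecting at the top interface goes from n = 1.0 toward n = 2.2: a half-wave phase shift.
At the lower boundary (n = 2.2 to n = 2.44) the reflected ray undergoes a half-wave phase shift.
Zero or two π shifts → no net half-wave offset.
With no net inversion, destructive interference in reflection requires 2 n t = (m + ½) λ.
The third-smallest nonzero thickness corresponds to m = 2: t = (m + ½) λ / (2 n) = 2.50 × 634 / (2 × 2.2) = 360 nm.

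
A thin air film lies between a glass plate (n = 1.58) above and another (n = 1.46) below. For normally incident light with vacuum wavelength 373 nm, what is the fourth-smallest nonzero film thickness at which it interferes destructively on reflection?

746 nm

At the upper boundary (n = 1.58 to n = 1.0) the reflected ray undergoes no phase shift.
At the lower boundary (n = 1.0 to n = 1.46) the reflected ray undergoes a half-wave phase shift.
Exactly one π shift → a net half-wave offset.
With one net inversion, destructive interference in reflection requires 2 n t = m λ.
The fourth-smallest nonzero thickness corresponds to m = 4: t = m λ / (2 n) = 4.00 × 373 / (2 × 1.0) = 746 nm.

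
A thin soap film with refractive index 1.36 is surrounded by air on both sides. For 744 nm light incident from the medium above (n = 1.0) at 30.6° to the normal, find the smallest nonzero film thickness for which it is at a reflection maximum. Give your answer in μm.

0.147 μm

At the upper boundary (n = 1.0 to n = 1.36) the reflected ray undergoes a half-wave phase shift.
At the lower boundary (n = 1.36 to n = 1.0) the reflected ray undergoes no phase shift.
Net: one phase inversion between the two reflected rays.
For strong reflection here: 2 n t cos θ_r = (m + ½) λ.
Snell's law: 1.0 sin 30.6° = 1.36 sin θ_r → sin θ_r = 0.374, cos θ_r = 0.927.
Minimum at m = 0: t = λ / (4 n cos θ_r) = 744 / (4 × 1.36 × 0.927) = 147 nm.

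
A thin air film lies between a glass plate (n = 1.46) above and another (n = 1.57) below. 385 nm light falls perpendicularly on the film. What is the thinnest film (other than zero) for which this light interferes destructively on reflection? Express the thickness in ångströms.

1925 Å

Ray reflecting at the top interface goes from n = 1.46 toward n = 1.0: no phase shift.
Bottom surface (1.0 → 1.57): reflection off a higher-index medium gives a half-wave phase shift.
Exactly one π shift → a net half-wave offset.
With one net inversion, destructive interference in reflection requires 2 n t = m λ.
Minimum nonzero at m = 1: t = λ / (2 n) = 385 / (2 × 1.0) = 193 nm.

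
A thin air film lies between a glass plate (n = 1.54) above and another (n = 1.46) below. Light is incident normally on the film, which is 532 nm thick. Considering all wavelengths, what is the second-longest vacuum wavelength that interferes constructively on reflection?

Ray reflecting at the top interface goes from n = 1.54 toward n = 1.0: no phase shift.
Ray reflecting at the bottom interface goes from n = 1.0 toward n = 1.46: a half-wave phase shift.
Net: one phase inversion between the two reflected rays.
So the condition for constructive reflection is 2 n t = (m + ½) λ.
λ = 2 n t / (m + ½). The second-longest wavelength is m = 1: λ = 2 × 1.0 × 532 / 1.50 = 709 nm.

709 nm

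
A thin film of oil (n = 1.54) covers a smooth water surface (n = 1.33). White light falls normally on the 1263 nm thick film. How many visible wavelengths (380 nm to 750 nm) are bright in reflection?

At the upper boundary (n = 1.0 to n = 1.54) the reflected ray undergoes a half-wave phase shift.
At the lower boundary (n = 1.54 to n = 1.33) the reflected ray undergoes no phase shift.
Exactly one π shift → a net half-wave offset.
For strong reflection here: 2 n t = (m + ½) λ.
λ = 2 n t / (m + ½) = 3890 / (m + ½) nm.
m=4: 864 nm (IR); m=5: 707 nm (visible); m=6: 598 nm (visible); m=7: 519 nm (visible); m=8: 458 nm (visible); m=9: 409 nm (visible); m=10: 370 nm (UV).

5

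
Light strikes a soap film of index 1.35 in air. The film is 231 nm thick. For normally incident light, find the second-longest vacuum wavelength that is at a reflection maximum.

416 nm

Top surface (1.0 → 1.35): reflection off a higher-index medium gives a half-wave phase shift.
At the lower boundary (n = 1.35 to n = 1.0) the reflected ray undergoes no phase shift.
The two reflections differ by half a wavelength.
For strong reflection here: 2 n t = (m + ½) λ.
λ = 2 n t / (m + ½). The second-longest wavelength is m = 1: λ = 2 × 1.35 × 231 / 1.50 = 416 nm.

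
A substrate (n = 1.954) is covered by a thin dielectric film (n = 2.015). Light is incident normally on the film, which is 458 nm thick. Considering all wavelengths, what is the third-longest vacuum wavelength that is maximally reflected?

738 nm

At the upper boundary (n = 1.0 to n = 2.015) the reflected ray undergoes a half-wave phase shift.
Bottom surface (2.015 → 1.954): reflection off a lower-index medium gives no phase shift.
The two reflections differ by half a wavelength.
So the condition for constructive reflection is 2 n t = (m + ½) λ.
λ = 2 n t / (m + ½). The third-longest wavelength is m = 2: λ = 2 × 2.015 × 458 / 2.50 = 738 nm.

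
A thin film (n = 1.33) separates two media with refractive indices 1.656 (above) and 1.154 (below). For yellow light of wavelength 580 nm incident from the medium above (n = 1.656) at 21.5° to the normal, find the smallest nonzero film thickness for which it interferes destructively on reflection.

123 nm

Top surface (1.656 → 1.33): reflection off a lower-index medium gives no phase shift.
Ray reflecting at the bottom interface goes from n = 1.33 toward n = 1.154: no phase shift.
Net: no relative phase inversion (both shifts match).
For minimum reflection here: 2 n t cos θ_r = (m + ½) λ.
Snell's law: 1.656 sin 21.5° = 1.33 sin θ_r → sin θ_r = 0.456, cos θ_r = 0.890.
Minimum at m = 0: t = λ / (4 n cos θ_r) = 580 / (4 × 1.33 × 0.890) = 123 nm.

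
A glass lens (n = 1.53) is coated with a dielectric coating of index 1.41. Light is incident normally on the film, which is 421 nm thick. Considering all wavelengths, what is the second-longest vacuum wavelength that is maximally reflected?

594 nm

At the upper boundary (n = 1.0 to n = 1.41) the reflected ray undergoes a half-wave phase shift.
Bottom surface (1.41 → 1.53): reflection off a higher-index medium gives a half-wave phase shift.
The two reflections carry the same phase change, so no net offset.
With no net inversion, constructive interference in reflection requires 2 n t = m λ.
λ = 2 n t / m. The second-longest wavelength is m = 2: λ = 2 × 1.41 × 421 / 2.00 = 594 nm.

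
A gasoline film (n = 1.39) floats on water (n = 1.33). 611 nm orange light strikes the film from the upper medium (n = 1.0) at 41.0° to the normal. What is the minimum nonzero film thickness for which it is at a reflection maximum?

125 nm

Top surface (1.0 → 1.39): reflection off a higher-index medium gives a half-wave phase shift.
At the lower boundary (n = 1.39 to n = 1.33) the reflected ray undergoes no phase shift.
Net: one phase inversion between the two reflected rays.
So the condition for constructive reflection is 2 n t cos θ_r = (m + ½) λ.
Snell's law: 1.0 sin 41.0° = 1.39 sin θ_r → sin θ_r = 0.472, cos θ_r = 0.882.
Minimum at m = 0: t = λ / (4 n cos θ_r) = 611 / (4 × 1.39 × 0.882) = 125 nm.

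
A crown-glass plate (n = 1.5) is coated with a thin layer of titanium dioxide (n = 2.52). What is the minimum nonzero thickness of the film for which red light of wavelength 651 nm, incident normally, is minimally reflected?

Ray reflecting at the top interface goes from n = 1.0 toward n = 2.52: a half-wave phase shift.
At the lower boundary (n = 2.52 to n = 1.5) the reflected ray undergoes no phase shift.
Net: one phase inversion between the two reflected rays.
For weak reflection here: 2 n t = m λ.
Minimum nonzero at m = 1: t = λ / (2 n) = 651 / (2 × 2.52) = 129 nm.

129 nm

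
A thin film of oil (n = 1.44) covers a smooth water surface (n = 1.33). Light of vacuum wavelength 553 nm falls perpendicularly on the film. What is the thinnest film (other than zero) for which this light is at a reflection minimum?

Ray reflecting at the top interface goes from n = 1.0 toward n = 1.44: a half-wave phase shift.
Ray reflecting at the bottom interface goes from n = 1.44 toward n = 1.33: no phase shift.
The two reflections differ by half a wavelength.
So the condition for destructive reflection is 2 n t = m λ.
Minimum nonzero at m = 1: t = λ / (2 n) = 553 / (2 × 1.44) = 192 nm.

192 nm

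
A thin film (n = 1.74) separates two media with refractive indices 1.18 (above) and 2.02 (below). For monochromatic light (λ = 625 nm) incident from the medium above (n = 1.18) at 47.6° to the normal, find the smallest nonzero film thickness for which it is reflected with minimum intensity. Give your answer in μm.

At the upper boundary (n = 1.18 to n = 1.74) the reflected ray undergoes a half-wave phase shift.
At the lower boundary (n = 1.74 to n = 2.02) the reflected ray undergoes a half-wave phase shift.
Net: no relative phase inversion (both shifts match).
So the condition for destructive reflection is 2 n t cos θ_r = (m + ½) λ.
Snell's law: 1.18 sin 47.6° = 1.74 sin θ_r → sin θ_r = 0.501, cos θ_r = 0.866.
Minimum at m = 0: t = λ / (4 n cos θ_r) = 625 / (4 × 1.74 × 0.866) = 104 nm.

0.104 μm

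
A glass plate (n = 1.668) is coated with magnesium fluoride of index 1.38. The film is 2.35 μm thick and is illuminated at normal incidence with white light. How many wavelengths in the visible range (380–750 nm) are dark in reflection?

8

Ray reflecting at the top interface goes from n = 1.0 toward n = 1.38: a half-wave phase shift.
Bottom surface (1.38 → 1.668): reflection off a higher-index medium gives a half-wave phase shift.
The two reflections carry the same phase change, so no net offset.
For minimum reflection here: 2 n t = (m + ½) λ.
λ = 2 n t / (m + ½) = 6486 / (m + ½) nm.
m=8: 763 nm (IR); m=9: 683 nm (visible); m=10: 618 nm (visible); m=11: 564 nm (visible); m=12: 519 nm (visible); m=13: 480 nm (visible); m=14: 447 nm (visible); m=15: 418 nm (visible); m=16: 393 nm (visible); m=17: 371 nm (UV).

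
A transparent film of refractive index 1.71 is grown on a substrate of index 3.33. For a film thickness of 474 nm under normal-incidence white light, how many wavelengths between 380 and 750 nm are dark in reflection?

At the upper boundary (n = 1.0 to n = 1.71) the reflected ray undergoes a half-wave phase shift.
At the lower boundary (n = 1.71 to n = 3.33) the reflected ray undergoes a half-wave phase shift.
Net: no relative phase inversion (both shifts match).
For weak reflection here: 2 n t = (m + ½) λ.
λ = 2 n t / (m + ½) = 1621 / (m + ½) nm.
m=1: 1081 nm (IR); m=2: 648 nm (visible); m=3: 463 nm (visible); m=4: 360 nm (UV).

2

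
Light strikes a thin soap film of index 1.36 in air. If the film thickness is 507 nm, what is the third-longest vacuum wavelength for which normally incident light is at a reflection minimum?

460 nm

Top surface (1.0 → 1.36): reflection off a higher-index medium gives a half-wave phase shift.
Ray reflecting at the bottom interface goes from n = 1.36 toward n = 1.0: no phase shift.
The two reflections differ by half a wavelength.
So the condition for destructive reflection is 2 n t = m λ.
λ = 2 n t / m. The third-longest wavelength is m = 3: λ = 2 × 1.36 × 507 / 3.00 = 460 nm.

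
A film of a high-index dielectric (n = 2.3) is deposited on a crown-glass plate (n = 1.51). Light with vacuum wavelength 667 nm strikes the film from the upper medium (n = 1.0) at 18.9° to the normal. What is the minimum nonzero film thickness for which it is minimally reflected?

146 nm

Ray reflecting at the top interface goes from n = 1.0 toward n = 2.3: a half-wave phase shift.
Ray reflecting at the bottom interface goes from n = 2.3 toward n = 1.51: no phase shift.
Net: one phase inversion between the two reflected rays.
For weak reflection here: 2 n t cos θ_r = m λ.
Snell's law: 1.0 sin 18.9° = 2.3 sin θ_r → sin θ_r = 0.141, cos θ_r = 0.990.
Minimum nonzero at m = 1: t = λ / (2 n cos θ_r) = 667 / (2 × 2.3 × 0.990) = 146 nm.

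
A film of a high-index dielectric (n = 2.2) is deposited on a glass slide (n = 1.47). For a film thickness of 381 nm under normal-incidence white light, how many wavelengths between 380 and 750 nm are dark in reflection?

2

At the upper boundary (n = 1.0 to n = 2.2) the reflected ray undergoes a half-wave phase shift.
At the lower boundary (n = 2.2 to n = 1.47) the reflected ray undergoes no phase shift.
Net: one phase inversion between the two reflected rays.
So the condition for destructive reflection is 2 n t = m λ.
λ = 2 n t / m = 1676 / m nm.
m=2: 838 nm (IR); m=3: 559 nm (visible); m=4: 419 nm (visible); m=5: 335 nm (UV).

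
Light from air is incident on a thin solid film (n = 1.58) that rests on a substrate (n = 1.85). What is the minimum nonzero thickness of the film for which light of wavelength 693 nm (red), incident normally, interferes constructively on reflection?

219 nm

Ray reflecting at the top interface goes from n = 1.0 toward n = 1.58: a half-wave phase shift.
Ray reflecting at the bottom interface goes from n = 1.58 toward n = 1.85: a half-wave phase shift.
The two reflections carry the same phase change, so no net offset.
So the condition for constructive reflection is 2 n t = m λ.
Minimum nonzero at m = 1: t = λ / (2 n) = 693 / (2 × 1.58) = 219 nm.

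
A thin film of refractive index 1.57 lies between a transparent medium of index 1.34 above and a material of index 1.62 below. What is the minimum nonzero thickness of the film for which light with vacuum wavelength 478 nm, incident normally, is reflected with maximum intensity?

Top surface (1.34 → 1.57): reflection off a higher-index medium gives a half-wave phase shift.
Ray reflecting at the bottom interface goes from n = 1.57 toward n = 1.62: a half-wave phase shift.
Zero or two π shifts → no net half-wave offset.
With no net inversion, constructive interference in reflection requires 2 n t = m λ.
Minimum nonzero at m = 1: t = λ / (2 n) = 478 / (2 × 1.57) = 152 nm.

152 nm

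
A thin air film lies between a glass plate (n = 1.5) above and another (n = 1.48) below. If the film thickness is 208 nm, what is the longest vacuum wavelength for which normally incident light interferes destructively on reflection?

416 nm

Top surface (1.5 → 1.0): reflection off a lower-index medium gives no phase shift.
Bottom surface (1.0 → 1.48): reflection off a higher-index medium gives a half-wave phase shift.
Exactly one π shift → a net half-wave offset.
With one net inversion, destructive interference in reflection requires 2 n t = m λ.
λ = 2 n t / m. The longest wavelength is m = 1: λ = 2 × 1.0 × 208 / 1.00 = 416 nm.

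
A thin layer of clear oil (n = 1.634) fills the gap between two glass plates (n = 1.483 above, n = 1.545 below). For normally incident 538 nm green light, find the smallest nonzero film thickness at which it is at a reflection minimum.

Ray reflecting at the top interface goes from n = 1.483 toward n = 1.634: a half-wave phase shift.
Ray reflecting at the bottom interface goes from n = 1.634 toward n = 1.545: no phase shift.
Exactly one π shift → a net half-wave offset.
With one net inversion, destructive interference in reflection requires 2 n t = m λ.
Minimum nonzero at m = 1: t = λ / (2 n) = 538 / (2 × 1.634) = 165 nm.

165 nm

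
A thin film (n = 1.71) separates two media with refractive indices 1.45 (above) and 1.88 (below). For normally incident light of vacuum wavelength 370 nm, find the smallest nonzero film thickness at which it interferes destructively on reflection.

54.1 nm

At the upper boundary (n = 1.45 to n = 1.71) the reflected ray undergoes a half-wave phase shift.
At the lower boundary (n = 1.71 to n = 1.88) the reflected ray undergoes a half-wave phase shift.
Zero or two π shifts → no net half-wave offset.
So the condition for destructive reflection is 2 n t = (m + ½) λ.
Minimum at m = 0: t = λ / (4 n) = 370 / (4 × 1.71) = 54.1 nm.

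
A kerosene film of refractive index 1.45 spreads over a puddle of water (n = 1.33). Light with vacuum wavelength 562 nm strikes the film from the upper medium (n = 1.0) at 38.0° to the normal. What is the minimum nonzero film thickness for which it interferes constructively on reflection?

107 nm

Top surface (1.0 → 1.45): reflection off a higher-index medium gives a half-wave phase shift.
Ray reflecting at the bottom interface goes from n = 1.45 toward n = 1.33: no phase shift.
The two reflections differ by half a wavelength.
For strong reflection here: 2 n t cos θ_r = (m + ½) λ.
Snell's law: 1.0 sin 38.0° = 1.45 sin θ_r → sin θ_r = 0.425, cos θ_r = 0.905.
Minimum at m = 0: t = λ / (4 n cos θ_r) = 562 / (4 × 1.45 × 0.905) = 107 nm.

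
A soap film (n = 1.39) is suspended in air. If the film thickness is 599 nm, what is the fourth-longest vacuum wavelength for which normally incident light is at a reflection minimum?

Top surface (1.0 → 1.39): reflection off a higher-index medium gives a half-wave phase shift.
Bottom surface (1.39 → 1.0): reflection off a lower-index medium gives no phase shift.
Exactly one π shift → a net half-wave offset.
So the condition for destructive reflection is 2 n t = m λ.
λ = 2 n t / m. The fourth-longest wavelength is m = 4: λ = 2 × 1.39 × 599 / 4.00 = 416 nm.

416 nm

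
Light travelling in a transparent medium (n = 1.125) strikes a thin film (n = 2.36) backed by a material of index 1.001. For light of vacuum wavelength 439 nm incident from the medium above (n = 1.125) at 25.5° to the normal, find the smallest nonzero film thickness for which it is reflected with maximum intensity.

At the upper boundary (n = 1.125 to n = 2.36) the reflected ray undergoes a half-wave phase shift.
At the lower boundary (n = 2.36 to n = 1.001) the reflected ray undergoes no phase shift.
Exactly one π shift → a net half-wave offset.
With one net inversion, constructive interference in reflection requires 2 n t cos θ_r = (m + ½) λ.
Snell's law: 1.125 sin 25.5° = 2.36 sin θ_r → sin θ_r = 0.205, cos θ_r = 0.979.
Minimum at m = 0: t = λ / (4 n cos θ_r) = 439 / (4 × 2.36 × 0.979) = 47.5 nm.

47.5 nm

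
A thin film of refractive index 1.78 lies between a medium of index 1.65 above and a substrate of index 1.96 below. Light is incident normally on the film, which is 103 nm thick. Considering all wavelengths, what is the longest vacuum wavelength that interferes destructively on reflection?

Ray reflecting at the top interface goes from n = 1.65 toward n = 1.78: a half-wave phase shift.
Bottom surface (1.78 → 1.96): reflection off a higher-index medium gives a half-wave phase shift.
Net: no relative phase inversion (both shifts match).
With no net inversion, destructive interference in reflection requires 2 n t = (m + ½) λ.
λ = 2 n t / (m + ½). The longest wavelength is m = 0: λ = 2 × 1.78 × 103 / 0.500 = 733 nm.

733 nm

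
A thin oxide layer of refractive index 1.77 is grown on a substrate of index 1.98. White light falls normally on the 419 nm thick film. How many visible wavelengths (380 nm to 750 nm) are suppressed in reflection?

Top surface (1.0 → 1.77): reflection off a higher-index medium gives a half-wave phase shift.
Ray reflecting at the bottom interface goes from n = 1.77 toward n = 1.98: a half-wave phase shift.
The two reflections carry the same phase change, so no net offset.
With no net inversion, destructive interference in reflection requires 2 n t = (m + ½) λ.
λ = 2 n t / (m + ½) = 1483 / (m + ½) nm.
m=1: 989 nm (IR); m=2: 593 nm (visible); m=3: 424 nm (visible); m=4: 330 nm (UV).

2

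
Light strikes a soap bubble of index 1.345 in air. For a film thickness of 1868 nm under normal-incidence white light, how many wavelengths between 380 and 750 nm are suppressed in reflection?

7

Top surface (1.0 → 1.345): reflection off a higher-index medium gives a half-wave phase shift.
Ray reflecting at the bottom interface goes from n = 1.345 toward n = 1.0: no phase shift.
The two reflections differ by half a wavelength.
So the condition for destructive reflection is 2 n t = m λ.
λ = 2 n t / m = 5025 / m nm.
m=6: 837 nm (IR); m=7: 718 nm (visible); m=8: 628 nm (visible); m=9: 558 nm (visible); m=10: 502 nm (visible); m=11: 457 nm (visible); m=12: 419 nm (visible); m=13: 387 nm (visible); m=14: 359 nm (UV).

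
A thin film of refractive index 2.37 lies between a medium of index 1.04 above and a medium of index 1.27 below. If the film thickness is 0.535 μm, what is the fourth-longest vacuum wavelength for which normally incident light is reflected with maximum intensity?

725 nm

Top surface (1.04 → 2.37): reflection off a higher-index medium gives a half-wave phase shift.
Ray reflecting at the bottom interface goes from n = 2.37 toward n = 1.27: no phase shift.
The two reflections differ by half a wavelength.
For strong reflection here: 2 n t = (m + ½) λ.
λ = 2 n t / (m + ½). The fourth-longest wavelength is m = 3: λ = 2 × 2.37 × 535 / 3.50 = 725 nm.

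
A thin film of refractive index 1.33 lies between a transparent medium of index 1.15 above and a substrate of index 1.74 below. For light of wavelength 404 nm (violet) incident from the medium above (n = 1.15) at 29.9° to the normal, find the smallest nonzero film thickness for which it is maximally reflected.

168 nm

Ray reflecting at the top interface goes from n = 1.15 toward n = 1.33: a half-wave phase shift.
Bottom surface (1.33 → 1.74): reflection off a higher-index medium gives a half-wave phase shift.
The two reflections carry the same phase change, so no net offset.
For bright reflection here: 2 n t cos θ_r = m λ.
Snell's law: 1.15 sin 29.9° = 1.33 sin θ_r → sin θ_r = 0.431, cos θ_r = 0.902.
Minimum nonzero at m = 1: t = λ / (2 n cos θ_r) = 404 / (2 × 1.33 × 0.902) = 168 nm.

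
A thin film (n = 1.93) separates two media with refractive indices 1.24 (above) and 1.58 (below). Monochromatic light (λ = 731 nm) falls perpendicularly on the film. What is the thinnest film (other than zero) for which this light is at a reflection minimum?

At the upper boundary (n = 1.24 to n = 1.93) the reflected ray undergoes a half-wave phase shift.
Bottom surface (1.93 → 1.58): reflection off a lower-index medium gives no phase shift.
The two reflections differ by half a wavelength.
So the condition for destructive reflection is 2 n t = m λ.
Minimum nonzero at m = 1: t = λ / (2 n) = 731 / (2 × 1.93) = 189 nm.

189 nm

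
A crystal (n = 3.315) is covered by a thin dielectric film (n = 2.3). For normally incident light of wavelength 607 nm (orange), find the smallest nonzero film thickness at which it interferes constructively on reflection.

At the upper boundary (n = 1.0 to n = 2.3) the reflected ray undergoes a half-wave phase shift.
Ray reflecting at the bottom interface goes from n = 2.3 toward n = 3.315: a half-wave phase shift.
Zero or two π shifts → no net half-wave offset.
With no net inversion, constructive interference in reflection requires 2 n t = m λ.
Minimum nonzero at m = 1: t = λ / (2 n) = 607 / (2 × 2.3) = 132 nm.

132 nm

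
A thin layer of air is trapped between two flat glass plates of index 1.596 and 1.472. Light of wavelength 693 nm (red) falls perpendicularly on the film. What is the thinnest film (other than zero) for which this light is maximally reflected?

173 nm

At the upper boundary (n = 1.596 to n = 1.0) the reflected ray undergoes no phase shift.
At the lower boundary (n = 1.0 to n = 1.472) the reflected ray undergoes a half-wave phase shift.
Exactly one π shift → a net half-wave offset.
For strong reflection here: 2 n t = (m + ½) λ.
Minimum at m = 0: t = λ / (4 n) = 693 / (4 × 1.0) = 173 nm.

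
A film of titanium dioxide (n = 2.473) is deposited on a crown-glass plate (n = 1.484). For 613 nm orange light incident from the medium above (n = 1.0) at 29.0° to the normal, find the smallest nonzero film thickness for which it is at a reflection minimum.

At the upper boundary (n = 1.0 to n = 2.473) the reflected ray undergoes a half-wave phase shift.
At the lower boundary (n = 2.473 to n = 1.484) the reflected ray undergoes no phase shift.
Exactly one π shift → a net half-wave offset.
For minimum reflection here: 2 n t cos θ_r = m λ.
Snell's law: 1.0 sin 29.0° = 2.473 sin θ_r → sin θ_r = 0.196, cos θ_r = 0.981.
Minimum nonzero at m = 1: t = λ / (2 n cos θ_r) = 613 / (2 × 2.473 × 0.981) = 126 nm.

126 nm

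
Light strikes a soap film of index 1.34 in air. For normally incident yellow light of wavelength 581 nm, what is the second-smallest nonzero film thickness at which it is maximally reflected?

325 nm

Top surface (1.0 → 1.34): reflection off a higher-index medium gives a half-wave phase shift.
Bottom surface (1.34 → 1.0): reflection off a lower-index medium gives no phase shift.
Exactly one π shift → a net half-wave offset.
For maximum reflection here: 2 n t = (m + ½) λ.
The second-smallest nonzero thickness corresponds to m = 1: t = (m + ½) λ / (2 n) = 1.50 × 581 / (2 × 1.34) = 325 nm.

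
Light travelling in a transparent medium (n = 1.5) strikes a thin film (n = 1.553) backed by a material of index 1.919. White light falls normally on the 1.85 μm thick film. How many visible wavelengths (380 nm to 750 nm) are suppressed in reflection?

7

Top surface (1.5 → 1.553): reflection off a higher-index medium gives a half-wave phase shift.
Bottom surface (1.553 → 1.919): reflection off a higher-index medium gives a half-wave phase shift.
Net: no relative phase inversion (both shifts match).
For minimum reflection here: 2 n t = (m + ½) λ.
λ = 2 n t / (m + ½) = 5746 / (m + ½) nm.
m=7: 766 nm (IR); m=8: 676 nm (visible); m=9: 605 nm (visible); m=10: 547 nm (visible); m=11: 500 nm (visible); m=12: 460 nm (visible); m=13: 426 nm (visible); m=14: 396 nm (visible); m=15: 371 nm (UV).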